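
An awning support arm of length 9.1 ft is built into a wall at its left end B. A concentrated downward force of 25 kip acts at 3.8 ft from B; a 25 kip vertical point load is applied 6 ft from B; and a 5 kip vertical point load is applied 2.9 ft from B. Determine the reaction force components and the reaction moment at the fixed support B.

B_x = 0, B_y = 55.00 kip, M_B = 259.5 kip·ft

ΣF_x = 0: B_x = 0.
ΣF_y = 0: B_y − 25 − 25 − 5 = 0 → B_y = 55.00 kip.
ΣM about B: M_B − 25·3.8 − 25·6 − 5·2.9 = 0 → M_B = 259.5 kip·ft.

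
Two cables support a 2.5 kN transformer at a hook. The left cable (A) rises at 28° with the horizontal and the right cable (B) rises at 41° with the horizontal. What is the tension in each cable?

T_A = 2.021 kN, T_B = 2.364 kN

ΣF_x = 0: −T_A·cos28° + T_B·cos41° = 0 → T_B = 1.16992·T_A.
ΣF_y = 0: T_A·sin28° + T_B·sin41° = 2.5.
Substitute: T_A·(0.469472 + 1.16992·0.656059) = 2.5 → T_A = 2.021 kN.
Then T_B = 1.16992 × 2.021 = 2.364 kN.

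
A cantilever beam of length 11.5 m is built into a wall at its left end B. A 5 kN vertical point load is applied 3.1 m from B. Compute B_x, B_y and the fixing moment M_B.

B_x = 0, B_y = 5.000 kN, M_B = 15.50 kN·m

ΣF_x = 0: B_x = 0.
ΣF_y = 0: B_y − 5 = 0 → B_y = 5.000 kN.
ΣM about B: M_B − 5·3.1 = 0 → M_B = 15.50 kN·m.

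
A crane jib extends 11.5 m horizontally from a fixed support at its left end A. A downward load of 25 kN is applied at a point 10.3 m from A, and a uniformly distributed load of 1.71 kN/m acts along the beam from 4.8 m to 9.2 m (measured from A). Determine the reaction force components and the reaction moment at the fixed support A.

A_x = 0, A_y = 32.52 kN, M_A = 310.2 kN·m

Resultant of the distributed load: 1.71 × 4.4 = 7.524 kN at 7 m from A.
ΣF_x = 0: A_x = 0.
ΣF_y = 0: A_y − 25 − 1.71·4.4 = 0 → A_y = 32.52 kN.
ΣM about A: M_A − 25·10.3 − (1.71·4.4)·7 = 0 → M_A = 310.2 kN·m.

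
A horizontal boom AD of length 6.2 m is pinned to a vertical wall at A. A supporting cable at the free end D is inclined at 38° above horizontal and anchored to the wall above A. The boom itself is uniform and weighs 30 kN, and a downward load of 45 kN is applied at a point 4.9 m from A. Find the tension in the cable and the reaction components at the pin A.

ΣM about A: T·sin38°·6.2 − 30·3.1 − 45·4.9 = 0 → T = 313.5/(6.2·0.615661) = 82.1305 ≈ 82.13 kN.
ΣF_x = 0: A_x − T·cos38° = 0 → A_x = 82.1305 × 0.788011 = 64.72 kN.
ΣF_y = 0: A_y + T·sin38° − 30 − 45 = 0 → A_y = 75 − 82.1305 × 0.615661 = 24.44 kN.

T = 82.13 kN, A_x = 64.72 kN, A_y = 24.44 kN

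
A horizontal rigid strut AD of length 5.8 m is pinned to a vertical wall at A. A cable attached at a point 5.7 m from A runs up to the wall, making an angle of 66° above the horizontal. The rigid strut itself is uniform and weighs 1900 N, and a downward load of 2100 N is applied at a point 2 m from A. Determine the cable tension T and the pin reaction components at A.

T = 1865 N, A_x = 758.5 N, A_y = 2296 N

ΣM about A: T·sin66°·5.7 − 1900·2.9 − 2100·2 = 0 → T = 9710/(5.7·0.913545) = 1864.72 ≈ 1865 N.
ΣF_x = 0: A_x − T·cos66° = 0 → A_x = 1864.72 × 0.406737 = 758.5 N.
ΣF_y = 0: A_y + T·sin66° − 1900 − 2100 = 0 → A_y = 4000 − 1864.72 × 0.913545 = 2296 N.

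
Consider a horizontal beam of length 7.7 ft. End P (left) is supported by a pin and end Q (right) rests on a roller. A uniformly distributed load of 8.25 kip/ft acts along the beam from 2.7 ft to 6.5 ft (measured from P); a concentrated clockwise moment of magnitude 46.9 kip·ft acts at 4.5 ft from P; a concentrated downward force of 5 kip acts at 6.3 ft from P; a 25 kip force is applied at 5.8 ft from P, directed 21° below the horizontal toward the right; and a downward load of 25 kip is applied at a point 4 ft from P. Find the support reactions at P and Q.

P_x = -23.34 kip, P_y = 21.66 kip, Q_y = 48.65 kip

Resultant of the distributed load: 8.25 × 3.8 = 31.35 kip at 4.6 ft from P.
ΣM about P: Q_y·7.7 − (8.25·3.8)·4.6 − 46.9 − 5·6.3 − 25·sin21°·5.8 − 25·4 = 0 → Q_y = 374.573/7.7 = 48.6458 ≈ 48.65 kip.
ΣF_y = 0: P_y + 48.6458 − 8.25·3.8 − 5 − 25·sin21° − 25 = 0 → P_y = 21.66 kip.
ΣF_x = 0: P_x + 25·cos21° = 0 → P_x = -23.34 kip.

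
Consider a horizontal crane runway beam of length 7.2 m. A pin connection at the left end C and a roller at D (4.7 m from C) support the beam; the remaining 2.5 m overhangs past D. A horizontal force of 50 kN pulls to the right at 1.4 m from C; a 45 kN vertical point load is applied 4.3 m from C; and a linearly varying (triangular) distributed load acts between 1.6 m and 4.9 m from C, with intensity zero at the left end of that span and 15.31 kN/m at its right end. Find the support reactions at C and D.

Resultant of the triangular load: ½ × 15.31 × 3.3 = 25.2615 kN, acting at 3.8 m from C (one-third of the span from the peak).
Moments about C: D_y·4.7 − 45·4.3 − (½·15.31·3.3)·3.8 = 0 → D_y = 289.4937/4.7 = 61.5944 ≈ 61.59 kN.
ΣF_y = 0: C_y + 61.5944 − 45 − ½·15.31·3.3 = 0 → C_y = 8.667 kN.
ΣF_x = 0: C_x + 50 = 0 → C_x = -50.00 kN.

C_x = -50.00 kN, C_y = 8.667 kN, D_y = 61.59 kN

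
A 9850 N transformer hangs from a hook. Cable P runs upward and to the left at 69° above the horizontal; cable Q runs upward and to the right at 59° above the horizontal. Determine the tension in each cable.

ΣF_x = 0: −T_P·cos69° + T_Q·cos59° = 0 → T_Q = 0.695809·T_P.
ΣF_y = 0: T_P·sin69° + T_Q·sin59° = 9850.
Substitute: T_P·(0.93358 + 0.695809·0.857167) = 9850 → T_P = 6437.89 ≈ 6438 N.
Then T_Q = 0.695809 × 6437.89 = 4480 N.

T_P = 6438 N, T_Q = 4480 N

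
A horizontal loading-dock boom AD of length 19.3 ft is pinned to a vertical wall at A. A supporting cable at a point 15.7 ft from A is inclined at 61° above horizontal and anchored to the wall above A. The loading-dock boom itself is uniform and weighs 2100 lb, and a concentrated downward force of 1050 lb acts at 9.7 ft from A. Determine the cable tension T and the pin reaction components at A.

T = 2218 lb, A_x = 1075 lb, A_y = 1211 lb

ΣM about A: T·sin61°·15.7 − 2100·9.65 − 1050·9.7 = 0 → T = 30450/(15.7·0.87462) = 2217.52 ≈ 2218 lb.
ΣF_x = 0: A_x − T·cos61° = 0 → A_x = 2217.52 × 0.48481 = 1075 lb.
ΣF_y = 0: A_y + T·sin61° − 2100 − 1050 = 0 → A_y = 3150 − 2217.52 × 0.87462 = 1211 lb.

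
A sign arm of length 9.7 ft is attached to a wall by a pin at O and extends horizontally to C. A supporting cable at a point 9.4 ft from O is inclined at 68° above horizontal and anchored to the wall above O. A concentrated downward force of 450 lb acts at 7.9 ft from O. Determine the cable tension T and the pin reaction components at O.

T = 407.9 lb, O_x = 152.8 lb, O_y = 71.81 lb

ΣM about O: T·sin68°·9.4 − 450·7.9 = 0 → T = 3555/(9.4·0.927184) = 407.893 ≈ 407.9 lb.
ΣF_x = 0: O_x − T·cos68° = 0 → O_x = 407.893 × 0.374607 = 152.8 lb.
ΣF_y = 0: O_y + T·sin68° − 450 = 0 → O_y = 450 − 407.893 × 0.927184 = 71.81 lb.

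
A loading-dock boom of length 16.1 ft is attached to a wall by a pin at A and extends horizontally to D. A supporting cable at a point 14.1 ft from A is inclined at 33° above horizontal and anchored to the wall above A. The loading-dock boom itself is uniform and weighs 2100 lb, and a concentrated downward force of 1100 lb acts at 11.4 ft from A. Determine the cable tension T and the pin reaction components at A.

T = 3834 lb, A_x = 3216 lb, A_y = 1112 lb

ΣM about A: T·sin33°·14.1 − 2100·8.05 − 1100·11.4 = 0 → T = 29445/(14.1·0.544639) = 3834.28 ≈ 3834 lb.
ΣF_x = 0: A_x − T·cos33° = 0 → A_x = 3834.28 × 0.838671 = 3216 lb.
ΣF_y = 0: A_y + T·sin33° − 2100 − 1100 = 0 → A_y = 3200 − 3834.28 × 0.544639 = 1112 lb.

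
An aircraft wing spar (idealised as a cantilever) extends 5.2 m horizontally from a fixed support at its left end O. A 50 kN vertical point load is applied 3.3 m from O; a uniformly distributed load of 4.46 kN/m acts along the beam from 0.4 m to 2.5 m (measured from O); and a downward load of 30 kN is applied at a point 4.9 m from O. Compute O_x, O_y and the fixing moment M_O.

Resultant of the distributed load: 4.46 × 2.1 = 9.366 kN at 1.45 m from O.
ΣF_x = 0: O_x = 0.
ΣF_y = 0: O_y − 50 − 4.46·2.1 − 30 = 0 → O_y = 89.37 kN.
ΣM about O: M_O − 50·3.3 − (4.46·2.1)·1.45 − 30·4.9 = 0 → M_O = 325.6 kN·m.

O_x = 0, O_y = 89.37 kN, M_O = 325.6 kN·m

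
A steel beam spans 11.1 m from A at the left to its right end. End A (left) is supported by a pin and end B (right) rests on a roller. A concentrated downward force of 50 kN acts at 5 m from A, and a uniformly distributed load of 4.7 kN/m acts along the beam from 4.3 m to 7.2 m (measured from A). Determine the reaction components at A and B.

A_x = 0, A_y = 34.05 kN, B_y = 29.58 kN

Resultant of the distributed load: 4.7 × 2.9 = 13.63 kN at 5.75 m from A.
Taking moments about A: B_y·11.1 − 50·5 − (4.7·2.9)·5.75 = 0 → B_y = 328.3725/11.1 = 29.5831 ≈ 29.58 kN.
ΣF_y = 0: A_y + 29.5831 − 50 − 4.7·2.9 = 0 → A_y = 34.05 kN.
ΣF_x = 0: no horizontal applied forces, so A_x = 0.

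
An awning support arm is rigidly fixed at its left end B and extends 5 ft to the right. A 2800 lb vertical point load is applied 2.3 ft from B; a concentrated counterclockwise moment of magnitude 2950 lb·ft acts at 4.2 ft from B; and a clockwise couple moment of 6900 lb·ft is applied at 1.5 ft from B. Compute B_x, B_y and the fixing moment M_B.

B_x = 0, B_y = 2800 lb, M_B = 10390 lb·ft

ΣF_x = 0: B_x = 0.
ΣF_y = 0: B_y − 2800 = 0 → B_y = 2800 lb.
ΣM about B: M_B − 2800·2.3 + 2950 − 6900 = 0 → M_B = 10390 lb·ft.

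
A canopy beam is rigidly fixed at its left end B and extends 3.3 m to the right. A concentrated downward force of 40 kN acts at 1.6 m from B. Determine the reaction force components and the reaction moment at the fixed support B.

B_x = 0, B_y = 40.00 kN, M_B = 64.00 kN·m

ΣF_x = 0: B_x = 0.
ΣF_y = 0: B_y − 40 = 0 → B_y = 40.00 kN.
ΣM about B: M_B − 40·1.6 = 0 → M_B = 64.00 kN·m.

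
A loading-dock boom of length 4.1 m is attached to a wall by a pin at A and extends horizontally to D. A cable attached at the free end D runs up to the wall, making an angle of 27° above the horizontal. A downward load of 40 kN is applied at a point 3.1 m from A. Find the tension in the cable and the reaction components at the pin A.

T = 66.62 kN, A_x = 59.36 kN, A_y = 9.756 kN

ΣM about A: T·sin27°·4.1 − 40·3.1 = 0 → T = 124/(4.1·0.45399) = 66.618 ≈ 66.62 kN.
ΣF_x = 0: A_x − T·cos27° = 0 → A_x = 66.618 × 0.891007 = 59.36 kN.
ΣF_y = 0: A_y + T·sin27° − 40 = 0 → A_y = 40 − 66.618 × 0.45399 = 9.756 kN.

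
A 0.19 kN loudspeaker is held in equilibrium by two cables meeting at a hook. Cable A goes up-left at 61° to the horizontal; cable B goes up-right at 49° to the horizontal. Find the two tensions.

T_A = 0.1327 kN, T_B = 0.09803 kN

ΣF_x = 0: −T_A·cos61° + T_B·cos49° = 0 → T_B = 0.738973·T_A.
ΣF_y = 0: T_A·sin61° + T_B·sin49° = 0.19.
Substitute: T_A·(0.87462 + 0.738973·0.75471) = 0.19 → T_A = 0.132651 ≈ 0.1327 kN.
Then T_B = 0.738973 × 0.132651 = 0.09803 kN.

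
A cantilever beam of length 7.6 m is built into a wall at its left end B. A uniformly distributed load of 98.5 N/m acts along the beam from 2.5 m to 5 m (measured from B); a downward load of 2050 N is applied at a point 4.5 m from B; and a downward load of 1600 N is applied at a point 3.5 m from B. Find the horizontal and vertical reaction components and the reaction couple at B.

Resultant of the distributed load: 98.5 × 2.5 = 246.25 N at 3.75 m from B.
ΣF_x = 0: B_x = 0.
ΣF_y = 0: B_y − 98.5·2.5 − 2050 − 1600 = 0 → B_y = 3896 N.
ΣM about B: M_B − (98.5·2.5)·3.75 − 2050·4.5 − 1600·3.5 = 0 → M_B = 15750 N·m.

B_x = 0, B_y = 3896 N, M_B = 15750 N·m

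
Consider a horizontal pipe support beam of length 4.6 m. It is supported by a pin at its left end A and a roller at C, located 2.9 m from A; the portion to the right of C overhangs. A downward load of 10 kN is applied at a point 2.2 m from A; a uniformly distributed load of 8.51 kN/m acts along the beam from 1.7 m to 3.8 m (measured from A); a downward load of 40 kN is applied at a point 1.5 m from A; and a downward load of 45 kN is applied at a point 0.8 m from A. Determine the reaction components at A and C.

A_x = 0, A_y = 55.23 kN, C_y = 57.64 kN

Resultant of the distributed load: 8.51 × 2.1 = 17.871 kN at 2.75 m from A.
ΣM about A: C_y·2.9 − 10·2.2 − (8.51·2.1)·2.75 − 40·1.5 − 45·0.8 = 0 → C_y = 167.14525/2.9 = 57.6363 ≈ 57.64 kN.
ΣF_y = 0: A_y + 57.6363 − 10 − 8.51·2.1 − 40 − 45 = 0 → A_y = 55.23 kN.
ΣF_x = 0: no horizontal applied forces, so A_x = 0.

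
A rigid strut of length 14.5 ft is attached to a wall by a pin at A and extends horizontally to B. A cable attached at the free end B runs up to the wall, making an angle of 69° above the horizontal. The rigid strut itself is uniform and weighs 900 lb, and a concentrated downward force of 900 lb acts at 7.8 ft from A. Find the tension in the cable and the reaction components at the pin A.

T = 1001 lb, A_x = 358.6 lb, A_y = 865.9 lb

ΣM about A: T·sin69°·14.5 − 900·7.25 − 900·7.8 = 0 → T = 13545/(14.5·0.93358) = 1000.6 ≈ 1001 lb.
ΣF_x = 0: A_x − T·cos69° = 0 → A_x = 1000.6 × 0.358368 = 358.6 lb.
ΣF_y = 0: A_y + T·sin69° − 900 − 900 = 0 → A_y = 1800 − 1000.6 × 0.93358 = 865.9 lb.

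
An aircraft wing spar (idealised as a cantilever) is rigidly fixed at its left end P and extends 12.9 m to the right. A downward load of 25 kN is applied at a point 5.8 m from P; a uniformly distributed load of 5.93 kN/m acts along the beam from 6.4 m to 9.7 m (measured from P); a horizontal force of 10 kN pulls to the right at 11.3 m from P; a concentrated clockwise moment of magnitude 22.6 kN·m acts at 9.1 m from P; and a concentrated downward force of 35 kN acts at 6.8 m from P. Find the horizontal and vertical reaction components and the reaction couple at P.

P_x = -10.00 kN, P_y = 79.57 kN, M_P = 563.1 kN·m

Resultant of the distributed load: 5.93 × 3.3 = 19.569 kN at 8.05 m from P.
ΣF_x = 0: P_x + 10 = 0 → P_x = -10.00 kN.
ΣF_y = 0: P_y − 25 − 5.93·3.3 − 35 = 0 → P_y = 79.57 kN.
ΣM about P: M_P − 25·5.8 − (5.93·3.3)·8.05 − 22.6 − 35·6.8 = 0 → M_P = 563.1 kN·m.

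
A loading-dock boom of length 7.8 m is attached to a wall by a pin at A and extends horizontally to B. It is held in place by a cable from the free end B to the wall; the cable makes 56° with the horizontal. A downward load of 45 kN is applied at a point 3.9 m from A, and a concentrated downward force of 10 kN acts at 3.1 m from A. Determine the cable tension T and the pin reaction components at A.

ΣM about A: T·sin56°·7.8 − 45·3.9 − 10·3.1 = 0 → T = 206.5/(7.8·0.829038) = 31.9338 ≈ 31.93 kN.
ΣF_x = 0: A_x − T·cos56° = 0 → A_x = 31.9338 × 0.559193 = 17.86 kN.
ΣF_y = 0: A_y + T·sin56° − 45 − 10 = 0 → A_y = 55 − 31.9338 × 0.829038 = 28.53 kN.

T = 31.93 kN, A_x = 17.86 kN, A_y = 28.53 kN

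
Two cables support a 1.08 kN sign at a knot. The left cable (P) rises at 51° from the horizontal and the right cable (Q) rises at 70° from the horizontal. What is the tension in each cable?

ΣF_x = 0: −T_P·cos51° + T_Q·cos70° = 0 → T_Q = 1.84001·T_P.
ΣF_y = 0: T_P·sin51° + T_Q·sin70° = 1.08.
Substitute: T_P·(0.777146 + 1.84001·0.939693) = 1.08 → T_P = 0.430933 ≈ 0.4309 kN.
Then T_Q = 1.84001 × 0.430933 = 0.7929 kN.

T_P = 0.4309 kN, T_Q = 0.7929 kN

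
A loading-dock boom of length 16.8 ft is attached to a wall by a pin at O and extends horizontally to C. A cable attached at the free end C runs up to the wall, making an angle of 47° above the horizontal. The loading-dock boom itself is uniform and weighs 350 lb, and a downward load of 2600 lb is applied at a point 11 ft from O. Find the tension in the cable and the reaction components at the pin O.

ΣM about O: T·sin47°·16.8 − 350·8.4 − 2600·11 = 0 → T = 31540/(16.8·0.731354) = 2566.99 ≈ 2567 lb.
ΣF_x = 0: O_x − T·cos47° = 0 → O_x = 2566.99 × 0.681998 = 1751 lb.
ΣF_y = 0: O_y + T·sin47° − 350 − 2600 = 0 → O_y = 2950 − 2566.99 × 0.731354 = 1073 lb.

T = 2567 lb, O_x = 1751 lb, O_y = 1073 lb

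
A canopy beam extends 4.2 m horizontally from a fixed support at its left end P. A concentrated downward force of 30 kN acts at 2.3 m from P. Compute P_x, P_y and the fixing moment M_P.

P_x = 0, P_y = 30.00 kN, M_P = 69.00 kN·m

ΣF_x = 0: P_x = 0.
ΣF_y = 0: P_y − 30 = 0 → P_y = 30.00 kN.
ΣM about P: M_P − 30·2.3 = 0 → M_P = 69.00 kN·m.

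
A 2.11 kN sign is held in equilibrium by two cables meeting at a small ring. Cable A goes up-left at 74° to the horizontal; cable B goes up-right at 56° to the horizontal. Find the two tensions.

ΣF_x = 0: −T_A·cos74° + T_B·cos56° = 0 → T_B = 0.49292·T_A.
ΣF_y = 0: T_A·sin74° + T_B·sin56° = 2.11.
Substitute: T_A·(0.961262 + 0.49292·0.829038) = 2.11 → T_A = 1.54025 ≈ 1.540 kN.
Then T_B = 0.49292 × 1.54025 = 0.7592 kN.

T_A = 1.540 kN, T_B = 0.7592 kN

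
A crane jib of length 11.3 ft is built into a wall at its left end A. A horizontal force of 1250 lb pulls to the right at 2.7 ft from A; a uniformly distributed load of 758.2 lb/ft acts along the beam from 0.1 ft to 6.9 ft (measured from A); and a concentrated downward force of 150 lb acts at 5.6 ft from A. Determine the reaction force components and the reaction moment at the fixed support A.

A_x = -1250 lb, A_y = 5306 lb, M_A = 18890 lb·ft

Resultant of the distributed load: 758.2 × 6.8 = 5155.76 lb at 3.5 ft from A.
ΣF_x = 0: A_x + 1250 = 0 → A_x = -1250 lb.
ΣF_y = 0: A_y − 758.2·6.8 − 150 = 0 → A_y = 5306 lb.
ΣM about A: M_A − (758.2·6.8)·3.5 − 150·5.6 = 0 → M_A = 18890 lb·ft.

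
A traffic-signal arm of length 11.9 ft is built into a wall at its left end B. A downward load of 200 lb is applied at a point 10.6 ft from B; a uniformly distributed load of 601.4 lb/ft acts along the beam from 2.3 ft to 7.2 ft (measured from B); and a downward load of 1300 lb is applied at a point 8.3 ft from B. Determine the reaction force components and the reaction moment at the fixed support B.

B_x = 0, B_y = 4447 lb, M_B = 26910 lb·ft

Resultant of the distributed load: 601.4 × 4.9 = 2946.86 lb at 4.75 ft from B.
ΣF_x = 0: B_x = 0.
ΣF_y = 0: B_y − 200 − 601.4·4.9 − 1300 = 0 → B_y = 4447 lb.
ΣM about B: M_B − 200·10.6 − (601.4·4.9)·4.75 − 1300·8.3 = 0 → M_B = 26910 lb·ft.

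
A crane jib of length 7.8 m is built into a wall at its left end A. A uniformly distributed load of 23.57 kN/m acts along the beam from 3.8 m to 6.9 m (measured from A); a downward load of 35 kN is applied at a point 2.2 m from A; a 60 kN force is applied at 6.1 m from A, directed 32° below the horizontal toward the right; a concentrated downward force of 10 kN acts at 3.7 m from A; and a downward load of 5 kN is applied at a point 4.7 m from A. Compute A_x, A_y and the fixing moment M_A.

Resultant of the distributed load: 23.57 × 3.1 = 73.067 kN at 5.35 m from A.
ΣF_x = 0: A_x + 60·cos32° = 0 → A_x = -50.88 kN.
ΣF_y = 0: A_y − 23.57·3.1 − 35 − 60·sin32° − 10 − 5 = 0 → A_y = 154.9 kN.
ΣM about A: M_A − (23.57·3.1)·5.35 − 35·2.2 − 60·sin32°·6.1 − 10·3.7 − 5·4.7 = 0 → M_A = 722.4 kN·m.

A_x = -50.88 kN, A_y = 154.9 kN, M_A = 722.4 kN·m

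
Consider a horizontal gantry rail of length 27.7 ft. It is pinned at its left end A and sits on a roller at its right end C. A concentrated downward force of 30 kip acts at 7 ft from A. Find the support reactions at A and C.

ΣM about A: C_y·27.7 − 30·7 = 0 → C_y = 210/27.7 = 7.58123 ≈ 7.581 kip.
ΣF_y = 0: A_y + 7.58123 − 30 = 0 → A_y = 22.42 kip.
ΣF_x = 0: no horizontal applied forces, so A_x = 0.

A_x = 0, A_y = 22.42 kip, C_y = 7.581 kip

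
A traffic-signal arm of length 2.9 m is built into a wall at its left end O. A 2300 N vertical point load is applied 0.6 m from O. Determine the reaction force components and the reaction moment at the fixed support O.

ΣF_x = 0: O_x = 0.
ΣF_y = 0: O_y − 2300 = 0 → O_y = 2300 N.
ΣM about O: M_O − 2300·0.6 = 0 → M_O = 1380 N·m.

O_x = 0, O_y = 2300 N, M_O = 1380 N·m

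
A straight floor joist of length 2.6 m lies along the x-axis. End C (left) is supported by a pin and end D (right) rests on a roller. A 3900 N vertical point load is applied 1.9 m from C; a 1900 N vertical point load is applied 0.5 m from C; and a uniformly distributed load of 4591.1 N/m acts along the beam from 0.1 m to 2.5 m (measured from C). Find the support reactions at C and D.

Resultant of the distributed load: 4591.1 × 2.4 = 11018.64 N at 1.3 m from C.
Taking moments about C: D_y·2.6 − 3900·1.9 − 1900·0.5 − (4591.1·2.4)·1.3 = 0 → D_y = 22684.232/2.6 = 8724.7 ≈ 8725 N.
ΣF_y = 0: C_y + 8724.7 − 3900 − 1900 − 4591.1·2.4 = 0 → C_y = 8094 N.
ΣF_x = 0: no horizontal applied forces, so C_x = 0.

C_x = 0, C_y = 8094 N, D_y = 8725 N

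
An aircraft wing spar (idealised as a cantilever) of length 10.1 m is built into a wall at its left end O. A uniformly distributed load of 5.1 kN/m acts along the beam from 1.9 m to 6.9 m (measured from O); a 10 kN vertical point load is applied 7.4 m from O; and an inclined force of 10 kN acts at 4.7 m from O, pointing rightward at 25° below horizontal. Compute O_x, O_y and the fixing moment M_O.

Resultant of the distributed load: 5.1 × 5 = 25.5 kN at 4.4 m from O.
ΣF_x = 0: O_x + 10·cos25° = 0 → O_x = -9.063 kN.
ΣF_y = 0: O_y − 5.1·5 − 10 − 10·sin25° = 0 → O_y = 39.73 kN.
ΣM about O: M_O − (5.1·5)·4.4 − 10·7.4 − 10·sin25°·4.7 = 0 → M_O = 206.1 kN·m.

O_x = -9.063 kN, O_y = 39.73 kN, M_O = 206.1 kN·m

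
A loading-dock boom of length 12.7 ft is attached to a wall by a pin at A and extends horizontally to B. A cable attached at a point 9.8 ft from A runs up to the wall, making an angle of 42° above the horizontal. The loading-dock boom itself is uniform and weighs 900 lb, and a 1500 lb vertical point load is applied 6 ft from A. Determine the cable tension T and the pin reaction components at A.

ΣM about A: T·sin42°·9.8 − 900·6.35 − 1500·6 = 0 → T = 14715/(9.8·0.669131) = 2244 lb.
ΣF_x = 0: A_x − T·cos42° = 0 → A_x = 2244 × 0.743145 = 1668 lb.
ΣF_y = 0: A_y + T·sin42° − 900 − 1500 = 0 → A_y = 2400 − 2244 × 0.669131 = 898.5 lb.

T = 2244 lb, A_x = 1668 lb, A_y = 898.5 lb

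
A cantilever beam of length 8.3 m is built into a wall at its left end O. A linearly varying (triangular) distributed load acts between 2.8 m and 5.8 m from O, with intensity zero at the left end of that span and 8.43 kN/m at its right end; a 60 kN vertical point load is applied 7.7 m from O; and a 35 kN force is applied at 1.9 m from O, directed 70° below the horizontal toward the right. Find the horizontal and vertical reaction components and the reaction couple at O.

Resultant of the triangular load: ½ × 8.43 × 3 = 12.645 kN, acting at 4.8 m from O (one-third of the span from the peak).
ΣF_x = 0: O_x + 35·cos70° = 0 → O_x = -11.97 kN.
ΣF_y = 0: O_y − ½·8.43·3 − 60 − 35·sin70° = 0 → O_y = 105.5 kN.
ΣM about O: M_O − (½·8.43·3)·4.8 − 60·7.7 − 35·sin70°·1.9 = 0 → M_O = 585.2 kN·m.

O_x = -11.97 kN, O_y = 105.5 kN, M_O = 585.2 kN·m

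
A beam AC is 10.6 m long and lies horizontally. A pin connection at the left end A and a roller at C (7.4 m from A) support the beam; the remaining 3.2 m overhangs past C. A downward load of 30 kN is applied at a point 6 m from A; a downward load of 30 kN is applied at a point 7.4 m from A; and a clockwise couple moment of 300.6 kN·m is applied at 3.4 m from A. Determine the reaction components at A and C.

A_x = 0, A_y = -34.95 kN, C_y = 94.95 kN

Taking moments about A: C_y·7.4 − 30·6 − 30·7.4 − 300.6 = 0 → C_y = 702.6/7.4 = 94.9459 ≈ 94.95 kN.
ΣF_y = 0: A_y + 94.9459 − 30 − 30 = 0 → A_y = -34.95 kN.
ΣF_x = 0: no horizontal applied forces, so A_x = 0.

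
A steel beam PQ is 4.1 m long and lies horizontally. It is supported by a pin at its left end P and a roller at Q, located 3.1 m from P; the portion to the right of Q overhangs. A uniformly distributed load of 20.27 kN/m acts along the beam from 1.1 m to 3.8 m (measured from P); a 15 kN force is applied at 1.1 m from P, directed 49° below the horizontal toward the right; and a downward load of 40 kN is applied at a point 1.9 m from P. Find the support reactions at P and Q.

Resultant of the distributed load: 20.27 × 2.7 = 54.729 kN at 2.45 m from P.
Taking moments about P: Q_y·3.1 − (20.27·2.7)·2.45 − 15·sin49°·1.1 − 40·1.9 = 0 → Q_y = 222.539/3.1 = 71.7868 ≈ 71.79 kN.
ΣF_y = 0: P_y + 71.7868 − 20.27·2.7 − 15·sin49° − 40 = 0 → P_y = 34.26 kN.
ΣF_x = 0: P_x + 15·cos49° = 0 → P_x = -9.841 kN.

P_x = -9.841 kN, P_y = 34.26 kN, Q_y = 71.79 kN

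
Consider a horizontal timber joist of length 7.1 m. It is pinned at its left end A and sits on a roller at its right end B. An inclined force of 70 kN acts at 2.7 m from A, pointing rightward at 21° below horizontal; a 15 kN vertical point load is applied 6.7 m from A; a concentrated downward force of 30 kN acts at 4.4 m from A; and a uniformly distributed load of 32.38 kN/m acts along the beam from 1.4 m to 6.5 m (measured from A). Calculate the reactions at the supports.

Resultant of the distributed load: 32.38 × 5.1 = 165.138 kN at 3.95 m from A.
Taking moments about A: B_y·7.1 − 70·sin21°·2.7 − 15·6.7 − 30·4.4 − (32.38·5.1)·3.95 = 0 → B_y = 952.527/7.1 = 134.159 ≈ 134.2 kN.
ΣF_y = 0: A_y + 134.159 − 70·sin21° − 15 − 30 − 32.38·5.1 = 0 → A_y = 101.1 kN.
ΣF_x = 0: A_x + 70·cos21° = 0 → A_x = -65.35 kN.

A_x = -65.35 kN, A_y = 101.1 kN, B_y = 134.2 kN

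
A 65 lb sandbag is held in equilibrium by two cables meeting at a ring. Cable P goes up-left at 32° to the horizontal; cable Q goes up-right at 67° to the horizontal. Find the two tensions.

ΣF_x = 0: −T_P·cos32° + T_Q·cos67° = 0 → T_Q = 2.17041·T_P.
ΣF_y = 0: T_P·sin32° + T_Q·sin67° = 65.
Substitute: T_P·(0.529919 + 2.17041·0.920505) = 65 → T_P = 25.7141 ≈ 25.71 lb.
Then T_Q = 2.17041 × 25.7141 = 55.81 lb.

T_P = 25.71 lb, T_Q = 55.81 lb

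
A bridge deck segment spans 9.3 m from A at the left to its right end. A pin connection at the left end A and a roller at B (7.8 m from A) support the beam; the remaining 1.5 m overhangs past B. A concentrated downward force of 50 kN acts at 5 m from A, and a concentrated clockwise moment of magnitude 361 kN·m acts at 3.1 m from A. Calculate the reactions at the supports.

A_x = 0, A_y = -28.33 kN, B_y = 78.33 kN

Taking moments about A: B_y·7.8 − 50·5 − 361 = 0 → B_y = 611/7.8 = 78.3333 ≈ 78.33 kN.
ΣF_y = 0: A_y + 78.3333 − 50 = 0 → A_y = -28.33 kN.
ΣF_x = 0: no horizontal applied forces, so A_x = 0.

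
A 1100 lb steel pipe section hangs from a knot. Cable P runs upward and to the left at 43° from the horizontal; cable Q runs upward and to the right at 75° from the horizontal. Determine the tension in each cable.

T_P = 322.4 lb, T_Q = 911.1 lb

ΣF_x = 0: −T_P·cos43° + T_Q·cos75° = 0 → T_Q = 2.82573·T_P.
ΣF_y = 0: T_P·sin43° + T_Q·sin75° = 1100.
Substitute: T_P·(0.681998 + 2.82573·0.965926) = 1100 → T_P = 322.444 ≈ 322.4 lb.
Then T_Q = 2.82573 × 322.444 = 911.1 lb.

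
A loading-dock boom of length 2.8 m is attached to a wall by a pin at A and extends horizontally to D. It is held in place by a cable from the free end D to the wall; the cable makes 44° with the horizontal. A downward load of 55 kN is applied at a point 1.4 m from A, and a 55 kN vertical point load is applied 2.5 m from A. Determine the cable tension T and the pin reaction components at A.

T = 110.3 kN, A_x = 79.33 kN, A_y = 33.39 kN

ΣM about A: T·sin44°·2.8 − 55·1.4 − 55·2.5 = 0 → T = 214.5/(2.8·0.694658) = 110.28 ≈ 110.3 kN.
ΣF_x = 0: A_x − T·cos44° = 0 → A_x = 110.28 × 0.71934 = 79.33 kN.
ΣF_y = 0: A_y + T·sin44° − 55 − 55 = 0 → A_y = 110 − 110.28 × 0.694658 = 33.39 kN.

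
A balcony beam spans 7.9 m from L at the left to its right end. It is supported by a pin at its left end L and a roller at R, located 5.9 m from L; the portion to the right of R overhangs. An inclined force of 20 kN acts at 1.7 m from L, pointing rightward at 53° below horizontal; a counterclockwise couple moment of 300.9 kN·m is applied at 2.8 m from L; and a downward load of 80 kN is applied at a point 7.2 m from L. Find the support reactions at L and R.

ΣM about L: R_y·5.9 − 20·sin53°·1.7 + 300.9 − 80·7.2 = 0 → R_y = 302.254/5.9 = 51.2295 ≈ 51.23 kN.
ΣF_y = 0: L_y + 51.2295 − 20·sin53° − 80 = 0 → L_y = 44.74 kN.
ΣF_x = 0: L_x + 20·cos53° = 0 → L_x = -12.04 kN.

L_x = -12.04 kN, L_y = 44.74 kN, R_y = 51.23 kN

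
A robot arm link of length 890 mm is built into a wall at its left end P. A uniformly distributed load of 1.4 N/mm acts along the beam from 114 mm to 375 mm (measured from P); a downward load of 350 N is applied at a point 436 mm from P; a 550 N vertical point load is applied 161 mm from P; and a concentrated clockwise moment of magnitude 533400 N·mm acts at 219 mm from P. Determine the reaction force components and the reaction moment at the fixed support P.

Resultant of the distributed load: 1.4 × 261 = 365.4 N at 244.5 mm from P.
ΣF_x = 0: P_x = 0.
ΣF_y = 0: P_y − 1.4·261 − 350 − 550 = 0 → P_y = 1265 N.
ΣM about P: M_P − (1.4·261)·244.5 − 350·436 − 550·161 − 533400 = 0 → M_P = 863900 N·mm.

P_x = 0, P_y = 1265 N, M_P = 863900 N·mm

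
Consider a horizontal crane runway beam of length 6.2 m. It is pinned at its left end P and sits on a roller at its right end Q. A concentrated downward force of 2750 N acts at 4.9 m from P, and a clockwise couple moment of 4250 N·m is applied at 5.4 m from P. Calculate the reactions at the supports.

ΣM about P: Q_y·6.2 − 2750·4.9 − 4250 = 0 → Q_y = 17725/6.2 = 2858.87 ≈ 2859 N.
ΣF_y = 0: P_y + 2858.87 − 2750 = 0 → P_y = -108.9 N.
ΣF_x = 0: no horizontal applied forces, so P_x = 0.

P_x = 0, P_y = -108.9 N, Q_y = 2859 N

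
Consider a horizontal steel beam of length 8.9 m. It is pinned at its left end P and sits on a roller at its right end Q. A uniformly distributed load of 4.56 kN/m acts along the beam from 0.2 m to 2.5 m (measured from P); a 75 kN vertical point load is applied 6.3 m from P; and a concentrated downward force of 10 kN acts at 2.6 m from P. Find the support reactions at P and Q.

Resultant of the distributed load: 4.56 × 2.3 = 10.488 kN at 1.35 m from P.
Taking moments about P: Q_y·8.9 − (4.56·2.3)·1.35 − 75·6.3 − 10·2.6 = 0 → Q_y = 512.6588/8.9 = 57.6021 ≈ 57.60 kN.
ΣF_y = 0: P_y + 57.6021 − 4.56·2.3 − 75 − 10 = 0 → P_y = 37.89 kN.
ΣF_x = 0: no horizontal applied forces, so P_x = 0.

P_x = 0, P_y = 37.89 kN, Q_y = 57.60 kN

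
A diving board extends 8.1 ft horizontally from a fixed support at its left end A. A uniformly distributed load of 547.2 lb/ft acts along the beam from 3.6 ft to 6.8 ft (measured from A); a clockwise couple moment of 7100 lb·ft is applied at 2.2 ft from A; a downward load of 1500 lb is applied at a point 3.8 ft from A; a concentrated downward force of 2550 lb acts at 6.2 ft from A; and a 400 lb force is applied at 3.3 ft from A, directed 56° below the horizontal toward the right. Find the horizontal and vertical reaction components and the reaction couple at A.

Resultant of the distributed load: 547.2 × 3.2 = 1751.04 lb at 5.2 ft from A.
ΣF_x = 0: A_x + 400·cos56° = 0 → A_x = -223.7 lb.
ΣF_y = 0: A_y − 547.2·3.2 − 1500 − 2550 − 400·sin56° = 0 → A_y = 6133 lb.
ΣM about A: M_A − (547.2·3.2)·5.2 − 7100 − 1500·3.8 − 2550·6.2 − 400·sin56°·3.3 = 0 → M_A = 38810 lb·ft.

A_x = -223.7 lb, A_y = 6133 lb, M_A = 38810 lb·ft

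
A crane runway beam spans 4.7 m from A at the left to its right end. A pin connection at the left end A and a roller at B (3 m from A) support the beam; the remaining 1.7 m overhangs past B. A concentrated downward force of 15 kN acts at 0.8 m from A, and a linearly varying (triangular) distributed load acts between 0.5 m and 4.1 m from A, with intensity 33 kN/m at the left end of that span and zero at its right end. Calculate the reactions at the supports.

A_x = 0, A_y = 36.74 kN, B_y = 37.66 kN

Resultant of the triangular load: ½ × 33 × 3.6 = 59.4 kN, acting at 1.7 m from A (one-third of the span from the peak).
Moments about A: B_y·3 − 15·0.8 − (½·33·3.6)·1.7 = 0 → B_y = 112.98/3 = 37.66 kN.
ΣF_y = 0: A_y + 37.66 − 15 − ½·33·3.6 = 0 → A_y = 36.74 kN.
ΣF_x = 0: no horizontal applied forces, so A_x = 0.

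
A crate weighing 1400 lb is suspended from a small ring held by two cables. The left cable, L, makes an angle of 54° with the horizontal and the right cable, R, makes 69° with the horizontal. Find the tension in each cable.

ΣF_x = 0: −T_L·cos54° + T_R·cos69° = 0 → T_R = 1.64017·T_L.
ΣF_y = 0: T_L·sin54° + T_R·sin69° = 1400.
Substitute: T_L·(0.809017 + 1.64017·0.93358) = 1400 → T_L = 598.227 ≈ 598.2 lb.
Then T_R = 1.64017 × 598.227 = 981.2 lb.

T_L = 598.2 lb, T_R = 981.2 lb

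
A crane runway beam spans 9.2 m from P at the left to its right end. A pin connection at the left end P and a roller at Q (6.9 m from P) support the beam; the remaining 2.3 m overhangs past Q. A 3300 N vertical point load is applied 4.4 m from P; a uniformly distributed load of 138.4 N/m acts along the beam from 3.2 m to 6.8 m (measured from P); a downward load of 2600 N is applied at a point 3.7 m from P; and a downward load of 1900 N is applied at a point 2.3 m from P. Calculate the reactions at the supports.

Resultant of the distributed load: 138.4 × 3.6 = 498.24 N at 5 m from P.
Moments about P: Q_y·6.9 − 3300·4.4 − (138.4·3.6)·5 − 2600·3.7 − 1900·2.3 = 0 → Q_y = 31001.2/6.9 = 4492.93 ≈ 4493 N.
ΣF_y = 0: P_y + 4492.93 − 3300 − 138.4·3.6 − 2600 − 1900 = 0 → P_y = 3805 N.
ΣF_x = 0: no horizontal applied forces, so P_x = 0.

P_x = 0, P_y = 3805 N, Q_y = 4493 N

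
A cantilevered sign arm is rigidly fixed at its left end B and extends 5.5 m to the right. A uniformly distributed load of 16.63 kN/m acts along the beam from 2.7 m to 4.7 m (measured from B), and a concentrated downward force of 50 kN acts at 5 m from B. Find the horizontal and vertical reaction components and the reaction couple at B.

Resultant of the distributed load: 16.63 × 2 = 33.26 kN at 3.7 m from B.
ΣF_x = 0: B_x = 0.
ΣF_y = 0: B_y − 16.63·2 − 50 = 0 → B_y = 83.26 kN.
ΣM about B: M_B − (16.63·2)·3.7 − 50·5 = 0 → M_B = 373.1 kN·m.

B_x = 0, B_y = 83.26 kN, M_B = 373.1 kN·m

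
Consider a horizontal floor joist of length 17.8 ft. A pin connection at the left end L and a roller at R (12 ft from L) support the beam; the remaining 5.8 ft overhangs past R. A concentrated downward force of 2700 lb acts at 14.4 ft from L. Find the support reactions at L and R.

Moments about L: R_y·12 − 2700·14.4 = 0 → R_y = 38880/12 = 3240 lb.
ΣF_y = 0: L_y + 3240 − 2700 = 0 → L_y = -540.0 lb.
ΣF_x = 0: no horizontal applied forces, so L_x = 0.

L_x = 0, L_y = -540.0 lb, R_y = 3240 lb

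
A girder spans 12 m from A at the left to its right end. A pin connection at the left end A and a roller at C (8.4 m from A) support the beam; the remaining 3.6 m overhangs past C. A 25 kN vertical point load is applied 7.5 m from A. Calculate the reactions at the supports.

A_x = 0, A_y = 2.679 kN, C_y = 22.32 kN

Moments about A: C_y·8.4 − 25·7.5 = 0 → C_y = 187.5/8.4 = 22.3214 ≈ 22.32 kN.
ΣF_y = 0: A_y + 22.3214 − 25 = 0 → A_y = 2.679 kN.
ΣF_x = 0: no horizontal applied forces, so A_x = 0.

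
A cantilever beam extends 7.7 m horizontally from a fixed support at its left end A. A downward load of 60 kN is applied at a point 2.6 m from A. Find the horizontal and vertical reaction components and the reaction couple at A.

A_x = 0, A_y = 60.00 kN, M_A = 156.0 kN·m

ΣF_x = 0: A_x = 0.
ΣF_y = 0: A_y − 60 = 0 → A_y = 60.00 kN.
ΣM about A: M_A − 60·2.6 = 0 → M_A = 156.0 kN·m.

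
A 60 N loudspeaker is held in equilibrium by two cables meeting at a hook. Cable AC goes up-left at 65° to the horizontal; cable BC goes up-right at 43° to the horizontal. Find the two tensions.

ΣF_x = 0: −T_AC·cos65° + T_BC·cos43° = 0 → T_BC = 0.577858·T_AC.
ΣF_y = 0: T_AC·sin65° + T_BC·sin43° = 60.
Substitute: T_AC·(0.906308 + 0.577858·0.681998) = 60 → T_AC = 46.1394 ≈ 46.14 N.
Then T_BC = 0.577858 × 46.1394 = 26.66 N.

T_AC = 46.14 N, T_BC = 26.66 N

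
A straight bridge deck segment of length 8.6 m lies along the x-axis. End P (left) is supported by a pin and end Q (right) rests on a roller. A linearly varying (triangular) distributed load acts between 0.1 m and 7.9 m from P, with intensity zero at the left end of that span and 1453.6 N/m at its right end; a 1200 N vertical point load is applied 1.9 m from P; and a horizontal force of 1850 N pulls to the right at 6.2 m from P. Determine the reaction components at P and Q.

P_x = -1850 N, P_y = 3110 N, Q_y = 3759 N

Resultant of the triangular load: ½ × 1453.6 × 7.8 = 5669.04 N, acting at 5.3 m from P (one-third of the span from the peak).
Moments about P: Q_y·8.6 − (½·1453.6·7.8)·5.3 − 1200·1.9 = 0 → Q_y = 32325.912/8.6 = 3758.83 ≈ 3759 N.
ΣF_y = 0: P_y + 3758.83 − ½·1453.6·7.8 − 1200 = 0 → P_y = 3110 N.
ΣF_x = 0: P_x + 1850 = 0 → P_x = -1850 N.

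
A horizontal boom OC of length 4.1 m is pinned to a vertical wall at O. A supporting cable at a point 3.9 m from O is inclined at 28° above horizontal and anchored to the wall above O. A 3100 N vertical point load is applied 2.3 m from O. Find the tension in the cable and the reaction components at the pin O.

T = 3894 N, O_x = 3438 N, O_y = 1272 N

ΣM about O: T·sin28°·3.9 − 3100·2.3 = 0 → T = 7130/(3.9·0.469472) = 3894.17 ≈ 3894 N.
ΣF_x = 0: O_x − T·cos28° = 0 → O_x = 3894.17 × 0.882948 = 3438 N.
ΣF_y = 0: O_y + T·sin28° − 3100 = 0 → O_y = 3100 − 3894.17 × 0.469472 = 1272 N.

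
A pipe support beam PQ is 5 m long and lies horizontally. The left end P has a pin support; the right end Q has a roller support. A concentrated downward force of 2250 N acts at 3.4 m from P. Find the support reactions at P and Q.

P_x = 0, P_y = 720.0 N, Q_y = 1530 N

Moments about P: Q_y·5 − 2250·3.4 = 0 → Q_y = 7650/5 = 1530 N.
ΣF_y = 0: P_y + 1530 − 2250 = 0 → P_y = 720.0 N.
ΣF_x = 0: no horizontal applied forces, so P_x = 0.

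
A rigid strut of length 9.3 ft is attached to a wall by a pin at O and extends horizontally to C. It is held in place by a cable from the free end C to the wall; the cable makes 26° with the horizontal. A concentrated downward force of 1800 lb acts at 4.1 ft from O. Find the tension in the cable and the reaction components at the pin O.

T = 1810 lb, O_x = 1627 lb, O_y = 1006 lb

ΣM about O: T·sin26°·9.3 − 1800·4.1 = 0 → T = 7380/(9.3·0.438371) = 1810.22 ≈ 1810 lb.
ΣF_x = 0: O_x − T·cos26° = 0 → O_x = 1810.22 × 0.898794 = 1627 lb.
ΣF_y = 0: O_y + T·sin26° − 1800 = 0 → O_y = 1800 − 1810.22 × 0.438371 = 1006 lb.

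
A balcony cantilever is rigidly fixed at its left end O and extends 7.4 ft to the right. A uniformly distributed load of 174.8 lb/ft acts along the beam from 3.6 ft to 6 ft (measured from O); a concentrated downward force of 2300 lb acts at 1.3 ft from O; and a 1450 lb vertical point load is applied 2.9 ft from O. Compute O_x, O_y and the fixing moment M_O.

Resultant of the distributed load: 174.8 × 2.4 = 419.52 lb at 4.8 ft from O.
ΣF_x = 0: O_x = 0.
ΣF_y = 0: O_y − 174.8·2.4 − 2300 − 1450 = 0 → O_y = 4170 lb.
ΣM about O: M_O − (174.8·2.4)·4.8 − 2300·1.3 − 1450·2.9 = 0 → M_O = 9209 lb·ft.

O_x = 0, O_y = 4170 lb, M_O = 9209 lb·ft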